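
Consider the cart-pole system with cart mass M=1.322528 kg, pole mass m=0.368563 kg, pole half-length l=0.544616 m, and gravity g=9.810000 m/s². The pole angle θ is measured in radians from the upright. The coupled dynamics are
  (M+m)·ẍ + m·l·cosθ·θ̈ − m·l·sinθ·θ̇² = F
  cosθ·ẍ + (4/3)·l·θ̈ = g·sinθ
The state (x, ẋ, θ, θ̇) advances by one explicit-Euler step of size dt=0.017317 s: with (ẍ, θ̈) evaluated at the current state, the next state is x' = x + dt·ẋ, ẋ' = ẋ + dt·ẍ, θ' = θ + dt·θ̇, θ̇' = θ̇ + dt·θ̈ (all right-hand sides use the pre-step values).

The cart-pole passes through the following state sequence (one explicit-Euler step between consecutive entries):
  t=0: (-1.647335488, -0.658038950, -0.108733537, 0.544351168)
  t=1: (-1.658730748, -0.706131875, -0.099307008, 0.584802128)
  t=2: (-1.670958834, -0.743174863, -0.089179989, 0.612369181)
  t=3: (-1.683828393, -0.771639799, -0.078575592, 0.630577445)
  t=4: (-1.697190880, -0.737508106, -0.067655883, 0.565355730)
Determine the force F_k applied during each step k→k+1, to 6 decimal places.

F_0 = -4.223951 N
F_1 = -3.292664 N
F_2 = -2.562821 N
F_3 = 2.585727 N

step 0→1:
  ẍ = (ẋ'−ẋ)/dt = (-0.706131875−-0.658038950)/0.017317 = -2.777209
  θ̈ = (θ̇'−θ̇)/dt = (0.584802128−0.544351168)/0.017317 = 2.335910
  sinθ=-0.108519, cosθ=0.994094
  F = (M+m)·ẍ + m·l·cosθ·θ̈ − m·l·sinθ·θ̇² = -4.696513 + 0.466107 − -0.006455 = -4.223951
step 1→2:
  ẍ = (ẋ'−ẋ)/dt = (-0.743174863−-0.706131875)/0.017317 = -2.139111
  θ̈ = (θ̇'−θ̇)/dt = (0.612369181−0.584802128)/0.017317 = 1.591907
  sinθ=-0.099144, cosθ=0.995073
  F = (M+m)·ẍ + m·l·cosθ·θ̈ − m·l·sinθ·θ̇² = -3.617432 + 0.317962 − -0.006806 = -3.292664
step 2→3:
  ẍ = (ẋ'−ẋ)/dt = (-0.771639799−-0.743174863)/0.017317 = -1.643757
  θ̈ = (θ̇'−θ̇)/dt = (0.630577445−0.612369181)/0.017317 = 1.051468
  sinθ=-0.089062, cosθ=0.996026
  F = (M+m)·ẍ + m·l·cosθ·θ̈ − m·l·sinθ·θ̇² = -2.779742 + 0.210217 − -0.006704 = -2.562821
step 3→4:
  ẍ = (ẋ'−ẋ)/dt = (-0.737508106−-0.771639799)/0.017317 = 1.970993
  θ̈ = (θ̇'−θ̇)/dt = (0.565355730−0.630577445)/0.017317 = -3.766340
  sinθ=-0.078495, cosθ=0.996915
  F = (M+m)·ẍ + m·l·cosθ·θ̈ − m·l·sinθ·θ̇² = 3.333129 + -0.753667 − -0.006265 = 2.585727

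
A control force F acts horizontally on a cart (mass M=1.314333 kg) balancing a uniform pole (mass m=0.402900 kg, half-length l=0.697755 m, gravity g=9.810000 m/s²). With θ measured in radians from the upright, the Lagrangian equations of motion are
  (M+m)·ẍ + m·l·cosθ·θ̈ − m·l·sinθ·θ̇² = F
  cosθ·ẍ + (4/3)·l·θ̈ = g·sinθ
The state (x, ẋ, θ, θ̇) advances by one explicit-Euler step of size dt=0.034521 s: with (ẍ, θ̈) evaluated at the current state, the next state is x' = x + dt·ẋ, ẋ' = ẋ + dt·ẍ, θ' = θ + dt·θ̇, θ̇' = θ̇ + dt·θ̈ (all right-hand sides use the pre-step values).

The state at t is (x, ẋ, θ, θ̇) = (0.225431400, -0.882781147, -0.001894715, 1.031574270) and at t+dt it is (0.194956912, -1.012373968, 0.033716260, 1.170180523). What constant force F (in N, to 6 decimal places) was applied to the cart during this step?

F = -5.317222 N

ẍ = (ẋ'−ẋ)/dt = (-1.012373968−-0.882781147)/0.034521 = -3.754029
θ̈ = (θ̇'−θ̇)/dt = (1.170180523−1.031574270)/0.034521 = 4.015129
sinθ=-0.001895, cosθ=0.999998
F = (M+m)·ẍ + m·l·cosθ·θ̈ − m·l·sinθ·θ̇² = -6.446542 + 1.128753 − -0.000567 = -5.317222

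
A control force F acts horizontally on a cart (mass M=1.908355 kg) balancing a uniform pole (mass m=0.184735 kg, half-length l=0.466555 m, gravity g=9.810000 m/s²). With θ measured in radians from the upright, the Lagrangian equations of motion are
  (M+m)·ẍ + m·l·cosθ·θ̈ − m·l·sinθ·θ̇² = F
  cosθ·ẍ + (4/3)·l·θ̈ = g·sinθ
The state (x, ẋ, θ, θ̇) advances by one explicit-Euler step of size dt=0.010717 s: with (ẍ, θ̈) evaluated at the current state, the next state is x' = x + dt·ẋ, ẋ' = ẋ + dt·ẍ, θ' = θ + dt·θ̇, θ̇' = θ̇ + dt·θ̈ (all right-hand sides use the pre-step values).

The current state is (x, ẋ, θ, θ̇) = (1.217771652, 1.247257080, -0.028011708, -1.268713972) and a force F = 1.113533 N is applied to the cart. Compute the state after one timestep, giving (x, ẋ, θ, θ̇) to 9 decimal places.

sinθ=-0.028008045, cosθ=0.999607698
temp = (F + m·l·θ̇²·sinθ)/(M+m) = (1.113533 + -0.003885637)/2.093090 = 0.530147945
θ̈ = (g·sinθ − cosθ·temp)/(l·(4/3 − m·cos²θ/(M+m))) = -1.385196178
ẍ = temp − m·l·θ̈·cosθ/(M+m) = 0.587165030
Euler: x'=1.217771652+0.010717·1.247257080=1.231138506, ẋ'=1.247257080+0.010717·0.587165030=1.253549728
       θ'=-0.028011708+0.010717·-1.268713972=-0.041608516, θ̇'=-1.268713972+0.010717·-1.385196178=-1.283559119

(1.231138506, 1.253549728, -0.041608516, -1.283559119)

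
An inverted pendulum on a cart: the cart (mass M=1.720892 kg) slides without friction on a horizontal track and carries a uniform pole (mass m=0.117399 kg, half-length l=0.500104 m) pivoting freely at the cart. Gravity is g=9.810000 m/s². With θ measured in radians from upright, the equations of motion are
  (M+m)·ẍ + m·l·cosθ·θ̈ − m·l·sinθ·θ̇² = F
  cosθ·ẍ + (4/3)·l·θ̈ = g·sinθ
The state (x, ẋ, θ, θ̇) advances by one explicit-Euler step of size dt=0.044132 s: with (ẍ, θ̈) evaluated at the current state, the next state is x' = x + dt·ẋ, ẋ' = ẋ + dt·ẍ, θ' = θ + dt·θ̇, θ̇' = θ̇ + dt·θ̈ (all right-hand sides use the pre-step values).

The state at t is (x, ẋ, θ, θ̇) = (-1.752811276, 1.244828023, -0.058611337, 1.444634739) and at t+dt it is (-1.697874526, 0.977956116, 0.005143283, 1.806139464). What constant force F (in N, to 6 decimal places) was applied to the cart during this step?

F = -10.629098 N

ẍ = (ẋ'−ẋ)/dt = (0.977956116−1.244828023)/0.044132 = -6.047129
θ̈ = (θ̇'−θ̇)/dt = (1.806139464−1.444634739)/0.044132 = 8.191442
sinθ=-0.058578, cosθ=0.998283
F = (M+m)·ẍ + m·l·cosθ·θ̈ − m·l·sinθ·θ̇² = -11.116383 + 0.480108 − -0.007178 = -10.629098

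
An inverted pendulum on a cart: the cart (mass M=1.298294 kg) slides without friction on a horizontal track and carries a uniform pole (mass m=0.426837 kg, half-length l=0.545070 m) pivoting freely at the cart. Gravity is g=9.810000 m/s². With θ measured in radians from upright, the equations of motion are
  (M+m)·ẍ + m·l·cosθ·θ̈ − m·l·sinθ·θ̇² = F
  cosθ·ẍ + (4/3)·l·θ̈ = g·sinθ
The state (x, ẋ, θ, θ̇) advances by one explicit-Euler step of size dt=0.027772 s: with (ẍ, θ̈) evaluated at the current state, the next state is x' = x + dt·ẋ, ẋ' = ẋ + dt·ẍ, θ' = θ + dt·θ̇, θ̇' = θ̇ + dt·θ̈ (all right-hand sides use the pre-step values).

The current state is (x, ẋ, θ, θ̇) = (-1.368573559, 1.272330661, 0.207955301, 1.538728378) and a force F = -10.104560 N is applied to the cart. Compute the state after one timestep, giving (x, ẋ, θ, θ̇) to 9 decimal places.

(-1.333238392, 1.064327034, 0.250688866, 1.896165185)

sinθ=0.206459687, cosθ=0.978455108
temp = (F + m·l·θ̇²·sinθ)/(M+m) = (-10.104560 + 0.113729605)/1.725131 = -5.791345930
θ̈ = (g·sinθ − cosθ·temp)/(l·(4/3 − m·cos²θ/(M+m))) = 12.870402102
ẍ = temp − m·l·θ̈·cosθ/(M+m) = -7.489688436
Euler: x'=-1.368573559+0.027772·1.272330661=-1.333238392, ẋ'=1.272330661+0.027772·-7.489688436=1.064327034
       θ'=0.207955301+0.027772·1.538728378=0.250688866, θ̇'=1.538728378+0.027772·12.870402102=1.896165185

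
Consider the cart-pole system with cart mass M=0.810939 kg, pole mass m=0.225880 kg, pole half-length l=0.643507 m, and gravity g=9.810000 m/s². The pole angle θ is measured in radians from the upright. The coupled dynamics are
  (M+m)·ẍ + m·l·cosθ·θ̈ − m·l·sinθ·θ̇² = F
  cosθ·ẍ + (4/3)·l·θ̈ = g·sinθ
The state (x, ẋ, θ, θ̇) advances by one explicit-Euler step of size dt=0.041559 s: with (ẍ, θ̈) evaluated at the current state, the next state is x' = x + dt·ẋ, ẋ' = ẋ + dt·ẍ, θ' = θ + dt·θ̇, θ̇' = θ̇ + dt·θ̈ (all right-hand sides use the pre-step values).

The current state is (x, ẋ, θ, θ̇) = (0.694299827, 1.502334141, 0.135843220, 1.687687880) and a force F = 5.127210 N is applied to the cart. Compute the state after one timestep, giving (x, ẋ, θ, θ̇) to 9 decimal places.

(0.756735332, 1.739141412, 0.205981841, 1.478583605)

sinθ=0.135425811, cosθ=0.990787490
temp = (F + m·l·θ̇²·sinθ)/(M+m) = (5.127210 + 0.056068219)/1.036819 = 4.999212224
θ̈ = (g·sinθ − cosθ·temp)/(l·(4/3 − m·cos²θ/(M+m))) = -5.031504004
ẍ = temp − m·l·θ̈·cosθ/(M+m) = 5.698098391
Euler: x'=0.694299827+0.041559·1.502334141=0.756735332, ẋ'=1.502334141+0.041559·5.698098391=1.739141412
       θ'=0.135843220+0.041559·1.687687880=0.205981841, θ̇'=1.687687880+0.041559·-5.031504004=1.478583605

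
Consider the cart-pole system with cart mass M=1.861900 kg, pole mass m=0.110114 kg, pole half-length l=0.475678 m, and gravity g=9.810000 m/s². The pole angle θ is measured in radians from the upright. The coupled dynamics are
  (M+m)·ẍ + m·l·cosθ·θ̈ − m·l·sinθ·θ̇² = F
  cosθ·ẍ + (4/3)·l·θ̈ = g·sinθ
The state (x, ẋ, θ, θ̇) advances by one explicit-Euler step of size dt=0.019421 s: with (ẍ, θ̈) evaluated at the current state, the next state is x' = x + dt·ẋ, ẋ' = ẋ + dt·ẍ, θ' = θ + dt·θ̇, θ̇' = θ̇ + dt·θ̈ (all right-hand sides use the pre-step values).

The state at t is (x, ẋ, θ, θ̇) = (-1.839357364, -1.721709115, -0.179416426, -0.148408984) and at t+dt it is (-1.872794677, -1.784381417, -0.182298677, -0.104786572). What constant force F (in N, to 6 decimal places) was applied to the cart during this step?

F = -6.247796 N

ẍ = (ẋ'−ẋ)/dt = (-1.784381417−-1.721709115)/0.019421 = -3.227038
θ̈ = (θ̇'−θ̇)/dt = (-0.104786572−-0.148408984)/0.019421 = 2.246147
sinθ=-0.178455, cosθ=0.983948
F = (M+m)·ẍ + m·l·cosθ·θ̈ − m·l·sinθ·θ̇² = -6.363764 + 0.115762 − -0.000206 = -6.247796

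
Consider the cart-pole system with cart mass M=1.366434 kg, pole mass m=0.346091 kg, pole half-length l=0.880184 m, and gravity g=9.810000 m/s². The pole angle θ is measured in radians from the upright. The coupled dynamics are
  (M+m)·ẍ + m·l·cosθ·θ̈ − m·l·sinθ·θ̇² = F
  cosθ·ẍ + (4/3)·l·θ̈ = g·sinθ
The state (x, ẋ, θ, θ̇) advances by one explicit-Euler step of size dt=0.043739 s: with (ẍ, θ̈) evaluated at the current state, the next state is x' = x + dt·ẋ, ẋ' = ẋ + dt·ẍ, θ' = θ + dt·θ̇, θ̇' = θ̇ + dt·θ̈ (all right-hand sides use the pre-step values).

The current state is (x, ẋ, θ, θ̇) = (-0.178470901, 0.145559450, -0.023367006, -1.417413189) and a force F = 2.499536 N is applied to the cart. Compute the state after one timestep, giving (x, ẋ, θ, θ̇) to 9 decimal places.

sinθ=-0.023364880, cosθ=0.999727004
temp = (F + m·l·θ̇²·sinθ)/(M+m) = (2.499536 + -0.014299481)/1.712525 = 1.451211818
θ̈ = (g·sinθ − cosθ·temp)/(l·(4/3 − m·cos²θ/(M+m))) = -1.687117953
ẍ = temp − m·l·θ̈·cosθ/(M+m) = 1.751234249
Euler: x'=-0.178470901+0.043739·0.145559450=-0.172104276, ẋ'=0.145559450+0.043739·1.751234249=0.222156685
       θ'=-0.023367006+0.043739·-1.417413189=-0.085363241, θ̇'=-1.417413189+0.043739·-1.687117953=-1.491206041

(-0.172104276, 0.222156685, -0.085363241, -1.491206041)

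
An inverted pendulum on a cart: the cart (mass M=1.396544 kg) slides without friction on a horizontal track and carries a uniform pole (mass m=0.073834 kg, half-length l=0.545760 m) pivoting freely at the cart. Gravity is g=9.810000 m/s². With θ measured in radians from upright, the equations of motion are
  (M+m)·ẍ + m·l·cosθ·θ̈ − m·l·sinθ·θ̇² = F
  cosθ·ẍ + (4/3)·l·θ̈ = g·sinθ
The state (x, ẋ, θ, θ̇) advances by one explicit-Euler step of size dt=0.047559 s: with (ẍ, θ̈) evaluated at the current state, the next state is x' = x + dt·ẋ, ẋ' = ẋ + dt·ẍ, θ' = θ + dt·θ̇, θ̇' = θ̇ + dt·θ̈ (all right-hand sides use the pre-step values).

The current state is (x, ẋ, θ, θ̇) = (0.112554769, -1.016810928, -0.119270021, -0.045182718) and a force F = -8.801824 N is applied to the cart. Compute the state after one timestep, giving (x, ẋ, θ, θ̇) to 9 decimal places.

sinθ=-0.118987446, cosθ=0.992895759
temp = (F + m·l·θ̇²·sinθ)/(M+m) = (-8.801824 + -0.000009788)/1.470378 = -5.986102749
θ̈ = (g·sinθ − cosθ·temp)/(l·(4/3 − m·cos²θ/(M+m))) = 6.816841884
ẍ = temp − m·l·θ̈·cosθ/(M+m) = -6.171590818
Euler: x'=0.112554769+0.047559·-1.016810928=0.064196258, ẋ'=-1.016810928+0.047559·-6.171590818=-1.310325616
       θ'=-0.119270021+0.047559·-0.045182718=-0.121418866, θ̇'=-0.045182718+0.047559·6.816841884=0.279019465

(0.064196258, -1.310325616, -0.121418866, 0.279019465)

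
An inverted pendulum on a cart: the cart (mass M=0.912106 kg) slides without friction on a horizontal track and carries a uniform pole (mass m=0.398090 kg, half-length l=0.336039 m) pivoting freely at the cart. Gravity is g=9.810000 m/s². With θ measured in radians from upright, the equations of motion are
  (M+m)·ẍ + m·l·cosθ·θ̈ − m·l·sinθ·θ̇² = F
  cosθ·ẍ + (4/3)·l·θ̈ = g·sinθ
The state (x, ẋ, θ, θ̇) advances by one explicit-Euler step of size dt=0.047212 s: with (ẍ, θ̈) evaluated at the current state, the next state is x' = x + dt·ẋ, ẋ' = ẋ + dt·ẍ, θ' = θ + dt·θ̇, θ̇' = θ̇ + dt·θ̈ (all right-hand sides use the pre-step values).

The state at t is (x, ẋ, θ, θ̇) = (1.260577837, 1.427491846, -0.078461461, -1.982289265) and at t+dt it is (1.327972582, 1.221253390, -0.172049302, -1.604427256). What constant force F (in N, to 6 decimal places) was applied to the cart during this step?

F = -4.614824 N

ẍ = (ẋ'−ẋ)/dt = (1.221253390−1.427491846)/0.047212 = -4.368348
θ̈ = (θ̇'−θ̇)/dt = (-1.604427256−-1.982289265)/0.047212 = 8.003516
sinθ=-0.078381, cosθ=0.996923
F = (M+m)·ẍ + m·l·cosθ·θ̈ − m·l·sinθ·θ̇² = -5.723392 + 1.067367 − -0.041202 = -4.614824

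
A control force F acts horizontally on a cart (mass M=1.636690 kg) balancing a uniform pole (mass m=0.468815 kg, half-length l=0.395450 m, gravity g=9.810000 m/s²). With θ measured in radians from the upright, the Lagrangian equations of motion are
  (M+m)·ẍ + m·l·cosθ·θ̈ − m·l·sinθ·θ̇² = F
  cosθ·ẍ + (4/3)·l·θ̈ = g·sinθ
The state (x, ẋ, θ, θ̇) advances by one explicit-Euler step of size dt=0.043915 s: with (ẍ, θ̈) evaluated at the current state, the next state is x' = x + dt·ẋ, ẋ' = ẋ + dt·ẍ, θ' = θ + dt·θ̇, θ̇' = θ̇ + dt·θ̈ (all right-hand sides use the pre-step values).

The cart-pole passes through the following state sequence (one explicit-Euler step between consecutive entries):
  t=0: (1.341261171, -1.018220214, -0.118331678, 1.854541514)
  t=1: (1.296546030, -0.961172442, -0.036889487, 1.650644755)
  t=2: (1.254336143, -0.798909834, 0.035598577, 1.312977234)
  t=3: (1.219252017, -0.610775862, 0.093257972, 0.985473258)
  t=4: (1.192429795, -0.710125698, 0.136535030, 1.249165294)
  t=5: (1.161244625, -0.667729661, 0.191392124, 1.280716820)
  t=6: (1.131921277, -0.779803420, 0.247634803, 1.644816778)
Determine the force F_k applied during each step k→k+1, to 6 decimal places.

step 0→1:
  ẍ = (ẋ'−ẋ)/dt = (-0.961172442−-1.018220214)/0.043915 = 1.299050
  θ̈ = (θ̇'−θ̇)/dt = (1.650644755−1.854541514)/0.043915 = -4.642987
  sinθ=-0.118056, cosθ=0.993007
  F = (M+m)·ẍ + m·l·cosθ·θ̈ − m·l·sinθ·θ̇² = 2.735156 + -0.854757 − -0.075275 = 1.955674
step 1→2:
  ẍ = (ẋ'−ẋ)/dt = (-0.798909834−-0.961172442)/0.043915 = 3.694924
  θ̈ = (θ̇'−θ̇)/dt = (1.312977234−1.650644755)/0.043915 = -7.689116
  sinθ=-0.036881, cosθ=0.999320
  F = (M+m)·ẍ + m·l·cosθ·θ̈ − m·l·sinθ·θ̇² = 7.779682 + -1.424538 − -0.018630 = 6.373774
step 2→3:
  ẍ = (ẋ'−ẋ)/dt = (-0.610775862−-0.798909834)/0.043915 = 4.284048
  θ̈ = (θ̇'−θ̇)/dt = (0.985473258−1.312977234)/0.043915 = -7.457679
  sinθ=0.035591, cosθ=0.999366
  F = (M+m)·ẍ + m·l·cosθ·θ̈ − m·l·sinθ·θ̇² = 9.020085 + -1.381725 − 0.011375 = 7.626985
step 3→4:
  ẍ = (ẋ'−ẋ)/dt = (-0.710125698−-0.610775862)/0.043915 = -2.262321
  θ̈ = (θ̇'−θ̇)/dt = (1.249165294−0.985473258)/0.043915 = 6.004601
  sinθ=0.093123, cosθ=0.995655
  F = (M+m)·ẍ + m·l·cosθ·θ̈ − m·l·sinθ·θ̇² = -4.763329 + 1.108373 − 0.016766 = -3.671722
step 4→5:
  ẍ = (ẋ'−ẋ)/dt = (-0.667729661−-0.710125698)/0.043915 = 0.965411
  θ̈ = (θ̇'−θ̇)/dt = (1.280716820−1.249165294)/0.043915 = 0.718468
  sinθ=0.136111, cosθ=0.990694
  F = (M+m)·ẍ + m·l·cosθ·θ̈ − m·l·sinθ·θ̇² = 2.032678 + 0.131959 − 0.039376 = 2.125262
step 5→6:
  ẍ = (ẋ'−ẋ)/dt = (-0.779803420−-0.667729661)/0.043915 = -2.552061
  θ̈ = (θ̇'−θ̇)/dt = (1.644816778−1.280716820)/0.043915 = 8.291016
  sinθ=0.190226, cosθ=0.981740
  F = (M+m)·ẍ + m·l·cosθ·θ̈ − m·l·sinθ·θ̇² = -5.373377 + 1.509029 − 0.057845 = -3.922194

F_0 = 1.955674 N
F_1 = 6.373774 N
F_2 = 7.626985 N
F_3 = -3.671722 N
F_4 = 2.125262 N
F_5 = -3.922194 N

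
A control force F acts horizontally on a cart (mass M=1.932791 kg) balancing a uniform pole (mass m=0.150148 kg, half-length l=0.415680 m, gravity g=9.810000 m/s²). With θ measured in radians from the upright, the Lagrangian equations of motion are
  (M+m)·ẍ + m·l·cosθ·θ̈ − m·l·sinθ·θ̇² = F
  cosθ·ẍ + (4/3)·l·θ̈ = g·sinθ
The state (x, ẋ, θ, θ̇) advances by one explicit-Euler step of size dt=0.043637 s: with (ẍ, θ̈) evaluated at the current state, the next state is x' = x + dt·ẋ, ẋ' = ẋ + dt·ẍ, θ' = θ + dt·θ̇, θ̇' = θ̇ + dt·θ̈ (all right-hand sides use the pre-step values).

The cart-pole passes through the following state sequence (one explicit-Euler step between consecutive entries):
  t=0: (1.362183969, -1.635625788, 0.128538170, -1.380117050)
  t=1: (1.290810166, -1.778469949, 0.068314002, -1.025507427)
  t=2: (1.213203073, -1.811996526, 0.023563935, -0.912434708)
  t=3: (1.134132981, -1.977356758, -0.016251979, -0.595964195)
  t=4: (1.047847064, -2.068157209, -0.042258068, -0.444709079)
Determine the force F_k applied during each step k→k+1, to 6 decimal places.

step 0→1:
  ẍ = (ẋ'−ẋ)/dt = (-1.778469949−-1.635625788)/0.043637 = -3.273464
  θ̈ = (θ̇'−θ̇)/dt = (-1.025507427−-1.380117050)/0.043637 = 8.126352
  sinθ=0.128185, cosθ=0.991750
  F = (M+m)·ẍ + m·l·cosθ·θ̈ − m·l·sinθ·θ̇² = -6.818426 + 0.503010 − 0.015239 = -6.330655
step 1→2:
  ẍ = (ẋ'−ẋ)/dt = (-1.811996526−-1.778469949)/0.043637 = -0.768306
  θ̈ = (θ̇'−θ̇)/dt = (-0.912434708−-1.025507427)/0.043637 = 2.591212
  sinθ=0.068261, cosθ=0.997668
  F = (M+m)·ẍ + m·l·cosθ·θ̈ − m·l·sinθ·θ̇² = -1.600335 + 0.161349 − 0.004481 = -1.443466
step 2→3:
  ẍ = (ẋ'−ẋ)/dt = (-1.977356758−-1.811996526)/0.043637 = -3.789450
  θ̈ = (θ̇'−θ̇)/dt = (-0.595964195−-0.912434708)/0.043637 = 7.252343
  sinθ=0.023562, cosθ=0.999722
  F = (M+m)·ẍ + m·l·cosθ·θ̈ − m·l·sinθ·θ̇² = -7.893193 + 0.452519 − 0.001224 = -7.441899
step 3→4:
  ẍ = (ẋ'−ẋ)/dt = (-2.068157209−-1.977356758)/0.043637 = -2.080813
  θ̈ = (θ̇'−θ̇)/dt = (-0.444709079−-0.595964195)/0.043637 = 3.466213
  sinθ=-0.016251, cosθ=0.999868
  F = (M+m)·ẍ + m·l·cosθ·θ̈ − m·l·sinθ·θ̇² = -4.334207 + 0.216310 − -0.000360 = -4.117537

F_0 = -6.330655 N
F_1 = -1.443466 N
F_2 = -7.441899 N
F_3 = -4.117537 N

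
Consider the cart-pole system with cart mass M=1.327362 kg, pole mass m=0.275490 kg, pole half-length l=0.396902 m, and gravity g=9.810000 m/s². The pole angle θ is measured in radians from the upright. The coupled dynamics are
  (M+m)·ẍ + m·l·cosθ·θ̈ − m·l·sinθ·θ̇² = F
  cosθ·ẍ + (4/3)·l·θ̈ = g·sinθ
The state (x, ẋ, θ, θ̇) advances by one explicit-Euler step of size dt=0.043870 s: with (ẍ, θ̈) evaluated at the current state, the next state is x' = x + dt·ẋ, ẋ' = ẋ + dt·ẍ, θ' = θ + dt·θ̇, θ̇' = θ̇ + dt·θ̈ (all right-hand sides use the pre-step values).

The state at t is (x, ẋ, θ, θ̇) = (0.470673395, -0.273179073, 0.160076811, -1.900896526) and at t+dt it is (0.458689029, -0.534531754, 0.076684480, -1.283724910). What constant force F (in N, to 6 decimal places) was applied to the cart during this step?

F = -8.093278 N

ẍ = (ẋ'−ẋ)/dt = (-0.534531754−-0.273179073)/0.043870 = -5.957435
θ̈ = (θ̇'−θ̇)/dt = (-1.283724910−-1.900896526)/0.043870 = 14.068193
sinθ=0.159394, cosθ=0.987215
F = (M+m)·ẍ + m·l·cosθ·θ̈ − m·l·sinθ·θ̇² = -9.548887 + 1.518585 − 0.062976 = -8.093278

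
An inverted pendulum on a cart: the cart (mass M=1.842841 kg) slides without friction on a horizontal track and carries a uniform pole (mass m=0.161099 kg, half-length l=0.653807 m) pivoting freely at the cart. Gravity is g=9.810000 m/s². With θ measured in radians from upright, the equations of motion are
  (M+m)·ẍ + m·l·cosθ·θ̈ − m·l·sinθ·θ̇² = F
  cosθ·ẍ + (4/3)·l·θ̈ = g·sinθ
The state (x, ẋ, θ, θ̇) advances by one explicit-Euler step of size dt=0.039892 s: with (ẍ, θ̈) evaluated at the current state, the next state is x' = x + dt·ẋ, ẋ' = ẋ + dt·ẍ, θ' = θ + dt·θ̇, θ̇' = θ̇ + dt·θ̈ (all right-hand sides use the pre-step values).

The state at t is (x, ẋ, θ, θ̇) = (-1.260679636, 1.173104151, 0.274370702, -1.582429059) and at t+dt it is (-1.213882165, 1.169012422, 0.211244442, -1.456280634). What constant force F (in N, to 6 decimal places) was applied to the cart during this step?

F = 0.043609 N

ẍ = (ẋ'−ẋ)/dt = (1.169012422−1.173104151)/0.039892 = -0.102570
θ̈ = (θ̇'−θ̇)/dt = (-1.456280634−-1.582429059)/0.039892 = 3.162249
sinθ=0.270941, cosθ=0.962596
F = (M+m)·ẍ + m·l·cosθ·θ̈ − m·l·sinθ·θ̇² = -0.205544 + 0.320614 − 0.071460 = 0.043609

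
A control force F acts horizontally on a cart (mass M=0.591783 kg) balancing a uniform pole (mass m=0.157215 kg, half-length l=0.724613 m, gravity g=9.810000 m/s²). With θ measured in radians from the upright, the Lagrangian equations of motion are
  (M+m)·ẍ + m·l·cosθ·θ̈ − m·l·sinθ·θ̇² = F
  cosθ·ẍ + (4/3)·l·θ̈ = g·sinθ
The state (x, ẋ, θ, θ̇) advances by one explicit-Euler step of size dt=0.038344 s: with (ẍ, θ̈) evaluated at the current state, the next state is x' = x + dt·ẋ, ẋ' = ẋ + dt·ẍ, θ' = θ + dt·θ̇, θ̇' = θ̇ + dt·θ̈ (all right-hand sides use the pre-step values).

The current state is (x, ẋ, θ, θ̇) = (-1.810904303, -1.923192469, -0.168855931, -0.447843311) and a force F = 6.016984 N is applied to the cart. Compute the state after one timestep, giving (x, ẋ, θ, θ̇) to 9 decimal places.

(-1.884647195, -1.548177678, -0.186028035, -0.895905674)

sinθ=-0.168054662, cosθ=0.985777678
temp = (F + m·l·θ̇²·sinθ)/(M+m) = (6.016984 + -0.003839749)/0.748998 = 8.028251412
θ̈ = (g·sinθ − cosθ·temp)/(l·(4/3 − m·cos²θ/(M+m))) = -11.685331805
ẍ = temp − m·l·θ̈·cosθ/(M+m) = 9.780273075
Euler: x'=-1.810904303+0.038344·-1.923192469=-1.884647195, ẋ'=-1.923192469+0.038344·9.780273075=-1.548177678
       θ'=-0.168855931+0.038344·-0.447843311=-0.186028035, θ̇'=-0.447843311+0.038344·-11.685331805=-0.895905674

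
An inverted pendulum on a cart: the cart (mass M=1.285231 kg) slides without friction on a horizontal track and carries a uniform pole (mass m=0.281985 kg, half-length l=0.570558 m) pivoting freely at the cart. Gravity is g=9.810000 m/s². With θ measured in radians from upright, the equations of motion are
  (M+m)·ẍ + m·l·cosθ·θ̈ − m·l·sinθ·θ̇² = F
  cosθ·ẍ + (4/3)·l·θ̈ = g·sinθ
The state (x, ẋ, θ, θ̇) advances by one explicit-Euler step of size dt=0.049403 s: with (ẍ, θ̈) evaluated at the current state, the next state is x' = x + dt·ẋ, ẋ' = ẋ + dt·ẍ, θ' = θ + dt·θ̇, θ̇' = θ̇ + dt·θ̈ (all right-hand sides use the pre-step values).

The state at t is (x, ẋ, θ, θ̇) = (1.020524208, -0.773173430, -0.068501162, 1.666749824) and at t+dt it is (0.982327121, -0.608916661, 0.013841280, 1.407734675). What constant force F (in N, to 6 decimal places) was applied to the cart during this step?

F = 4.399780 N

ẍ = (ẋ'−ẋ)/dt = (-0.608916661−-0.773173430)/0.049403 = 3.324834
θ̈ = (θ̇'−θ̇)/dt = (1.407734675−1.666749824)/0.049403 = -5.242903
sinθ=-0.068448, cosθ=0.997655
F = (M+m)·ẍ + m·l·cosθ·θ̈ − m·l·sinθ·θ̇² = 5.210733 + -0.841546 − -0.030593 = 4.399780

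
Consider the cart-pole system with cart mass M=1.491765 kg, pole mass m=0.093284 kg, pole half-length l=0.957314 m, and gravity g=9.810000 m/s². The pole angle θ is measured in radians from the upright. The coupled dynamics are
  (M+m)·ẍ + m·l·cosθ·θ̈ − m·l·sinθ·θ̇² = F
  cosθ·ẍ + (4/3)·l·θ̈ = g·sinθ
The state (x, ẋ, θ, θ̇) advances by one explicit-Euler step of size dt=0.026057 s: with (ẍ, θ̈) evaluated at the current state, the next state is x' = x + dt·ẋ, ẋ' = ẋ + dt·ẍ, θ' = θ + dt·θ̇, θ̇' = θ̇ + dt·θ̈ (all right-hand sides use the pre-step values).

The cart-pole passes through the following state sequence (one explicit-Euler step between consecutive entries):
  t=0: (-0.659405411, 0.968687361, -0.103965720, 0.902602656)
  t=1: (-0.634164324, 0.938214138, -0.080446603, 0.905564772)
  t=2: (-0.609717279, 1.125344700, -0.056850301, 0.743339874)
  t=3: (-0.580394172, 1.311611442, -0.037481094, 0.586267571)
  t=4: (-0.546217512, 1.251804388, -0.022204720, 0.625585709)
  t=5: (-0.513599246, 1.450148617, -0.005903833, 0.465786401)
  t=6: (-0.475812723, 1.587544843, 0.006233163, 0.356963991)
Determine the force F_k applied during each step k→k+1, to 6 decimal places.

step 0→1:
  ẍ = (ẋ'−ẋ)/dt = (0.938214138−0.968687361)/0.026057 = -1.169483
  θ̈ = (θ̇'−θ̇)/dt = (0.905564772−0.902602656)/0.026057 = 0.113678
  sinθ=-0.103779, cosθ=0.994600
  F = (M+m)·ẍ + m·l·cosθ·θ̈ − m·l·sinθ·θ̇² = -1.853688 + 0.010097 − -0.007550 = -1.836041
step 1→2:
  ẍ = (ẋ'−ẋ)/dt = (1.125344700−0.938214138)/0.026057 = 7.181585
  θ̈ = (θ̇'−θ̇)/dt = (0.743339874−0.905564772)/0.026057 = -6.225770
  sinθ=-0.080360, cosθ=0.996766
  F = (M+m)·ẍ + m·l·cosθ·θ̈ − m·l·sinθ·θ̇² = 11.383164 + -0.554176 − -0.005885 = 10.834873
step 2→3:
  ẍ = (ẋ'−ẋ)/dt = (1.311611442−1.125344700)/0.026057 = 7.148434
  θ̈ = (θ̇'−θ̇)/dt = (0.586267571−0.743339874)/0.026057 = -6.028027
  sinθ=-0.056820, cosθ=0.998384
  F = (M+m)·ẍ + m·l·cosθ·θ̈ − m·l·sinθ·θ̇² = 11.330618 + -0.537446 − -0.002804 = 10.795976
step 3→4:
  ẍ = (ẋ'−ẋ)/dt = (1.251804388−1.311611442)/0.026057 = -2.295239
  θ̈ = (θ̇'−θ̇)/dt = (0.625585709−0.586267571)/0.026057 = 1.508928
  sinθ=-0.037472, cosθ=0.999298
  F = (M+m)·ẍ + m·l·cosθ·θ̈ − m·l·sinθ·θ̇² = -3.638067 + 0.134656 − -0.001150 = -3.502261
step 4→5:
  ẍ = (ẋ'−ẋ)/dt = (1.450148617−1.251804388)/0.026057 = 7.611936
  θ̈ = (θ̇'−θ̇)/dt = (0.465786401−0.625585709)/0.026057 = -6.132683
  sinθ=-0.022203, cosθ=0.999753
  F = (M+m)·ẍ + m·l·cosθ·θ̈ − m·l·sinθ·θ̇² = 12.065292 + -0.547526 − -0.000776 = 11.518542
step 5→6:
  ẍ = (ẋ'−ẋ)/dt = (1.587544843−1.450148617)/0.026057 = 5.272910
  θ̈ = (θ̇'−θ̇)/dt = (0.356963991−0.465786401)/0.026057 = -4.176322
  sinθ=-0.005904, cosθ=0.999983
  F = (M+m)·ẍ + m·l·cosθ·θ̈ − m·l·sinθ·θ̇² = 8.357821 + -0.372948 − -0.000114 = 7.984988

F_0 = -1.836041 N
F_1 = 10.834873 N
F_2 = 10.795976 N
F_3 = -3.502261 N
F_4 = 11.518542 N
F_5 = 7.984988 N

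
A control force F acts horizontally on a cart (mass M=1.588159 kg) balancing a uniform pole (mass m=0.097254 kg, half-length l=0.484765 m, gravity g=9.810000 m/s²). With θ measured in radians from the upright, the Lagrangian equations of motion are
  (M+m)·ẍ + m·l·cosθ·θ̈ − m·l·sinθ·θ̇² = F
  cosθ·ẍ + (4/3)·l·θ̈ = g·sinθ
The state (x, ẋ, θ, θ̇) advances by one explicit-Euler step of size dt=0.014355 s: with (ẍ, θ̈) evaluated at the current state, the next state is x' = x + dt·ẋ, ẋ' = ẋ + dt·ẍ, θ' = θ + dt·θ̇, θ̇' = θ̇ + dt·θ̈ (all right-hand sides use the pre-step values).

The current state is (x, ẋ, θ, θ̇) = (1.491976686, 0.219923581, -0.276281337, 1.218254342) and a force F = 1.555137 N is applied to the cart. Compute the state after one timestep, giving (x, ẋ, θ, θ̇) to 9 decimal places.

(1.495133689, 0.235218502, -0.258793296, 1.136057126)

sinθ=-0.272779905, cosθ=0.962076465
temp = (F + m·l·θ̇²·sinθ)/(M+m) = (1.555137 + -0.019086533)/1.685413 = 0.911379269
θ̈ = (g·sinθ − cosθ·temp)/(l·(4/3 − m·cos²θ/(M+m))) = -5.726033889
ẍ = temp − m·l·θ̈·cosθ/(M+m) = 1.065476876
Euler: x'=1.491976686+0.014355·0.219923581=1.495133689, ẋ'=0.219923581+0.014355·1.065476876=0.235218502
       θ'=-0.276281337+0.014355·1.218254342=-0.258793296, θ̇'=1.218254342+0.014355·-5.726033889=1.136057126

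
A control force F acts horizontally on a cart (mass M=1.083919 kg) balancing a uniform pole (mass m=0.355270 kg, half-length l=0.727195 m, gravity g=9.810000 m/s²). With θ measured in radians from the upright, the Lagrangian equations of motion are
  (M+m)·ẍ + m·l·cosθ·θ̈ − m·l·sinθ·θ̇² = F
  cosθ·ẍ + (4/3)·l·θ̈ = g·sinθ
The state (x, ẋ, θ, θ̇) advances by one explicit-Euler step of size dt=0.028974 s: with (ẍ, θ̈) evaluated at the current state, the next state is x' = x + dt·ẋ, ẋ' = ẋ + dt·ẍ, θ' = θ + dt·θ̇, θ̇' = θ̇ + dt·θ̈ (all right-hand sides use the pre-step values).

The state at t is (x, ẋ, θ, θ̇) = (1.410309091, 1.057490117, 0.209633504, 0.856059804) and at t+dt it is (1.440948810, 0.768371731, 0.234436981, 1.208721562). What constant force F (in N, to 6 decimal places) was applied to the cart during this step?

F = -11.324700 N

ẍ = (ẋ'−ẋ)/dt = (0.768371731−1.057490117)/0.028974 = -9.978546
θ̈ = (θ̇'−θ̇)/dt = (1.208721562−0.856059804)/0.028974 = 12.171663
sinθ=0.208101, cosθ=0.978107
F = (M+m)·ẍ + m·l·cosθ·θ̈ − m·l·sinθ·θ̇² = -14.361013 + 3.075713 − 0.039400 = -11.324700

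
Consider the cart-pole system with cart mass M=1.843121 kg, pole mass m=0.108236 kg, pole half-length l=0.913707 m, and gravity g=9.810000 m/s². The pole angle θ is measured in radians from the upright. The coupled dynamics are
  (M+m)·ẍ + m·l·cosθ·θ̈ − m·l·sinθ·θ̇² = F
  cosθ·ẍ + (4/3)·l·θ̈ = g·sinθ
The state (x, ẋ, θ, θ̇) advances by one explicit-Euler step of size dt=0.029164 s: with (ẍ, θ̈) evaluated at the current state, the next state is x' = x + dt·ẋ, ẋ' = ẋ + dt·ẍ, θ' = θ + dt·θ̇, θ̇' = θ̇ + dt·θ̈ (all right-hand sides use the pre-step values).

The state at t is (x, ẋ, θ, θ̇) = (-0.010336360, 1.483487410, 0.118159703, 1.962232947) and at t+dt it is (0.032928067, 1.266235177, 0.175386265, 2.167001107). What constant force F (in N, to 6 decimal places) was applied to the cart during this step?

F = -13.891656 N

ẍ = (ẋ'−ẋ)/dt = (1.266235177−1.483487410)/0.029164 = -7.449329
θ̈ = (θ̇'−θ̇)/dt = (2.167001107−1.962232947)/0.029164 = 7.021265
sinθ=0.117885, cosθ=0.993027
F = (M+m)·ẍ + m·l·cosθ·θ̈ − m·l·sinθ·θ̇² = -14.536300 + 0.689533 − 0.044889 = -13.891656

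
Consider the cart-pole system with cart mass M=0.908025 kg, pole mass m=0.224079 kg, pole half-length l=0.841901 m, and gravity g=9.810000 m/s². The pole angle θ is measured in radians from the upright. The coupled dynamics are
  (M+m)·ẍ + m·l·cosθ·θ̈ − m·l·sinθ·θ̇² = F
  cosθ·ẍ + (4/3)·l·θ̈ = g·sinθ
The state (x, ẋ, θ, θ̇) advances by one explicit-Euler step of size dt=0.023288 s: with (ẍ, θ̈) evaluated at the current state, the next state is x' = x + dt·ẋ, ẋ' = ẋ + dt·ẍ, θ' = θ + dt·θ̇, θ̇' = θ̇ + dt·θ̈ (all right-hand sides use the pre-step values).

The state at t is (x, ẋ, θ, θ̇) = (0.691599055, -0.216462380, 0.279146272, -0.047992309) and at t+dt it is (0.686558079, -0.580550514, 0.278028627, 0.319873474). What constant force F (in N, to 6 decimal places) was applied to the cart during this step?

ẍ = (ẋ'−ẋ)/dt = (-0.580550514−-0.216462380)/0.023288 = -15.634152
θ̈ = (θ̇'−θ̇)/dt = (0.319873474−-0.047992309)/0.023288 = 15.796367
sinθ=0.275535, cosθ=0.961291
F = (M+m)·ẍ + m·l·cosθ·θ̈ − m·l·sinθ·θ̇² = -17.699486 + 2.864668 − 0.000120 = -14.834938

F = -14.834938 N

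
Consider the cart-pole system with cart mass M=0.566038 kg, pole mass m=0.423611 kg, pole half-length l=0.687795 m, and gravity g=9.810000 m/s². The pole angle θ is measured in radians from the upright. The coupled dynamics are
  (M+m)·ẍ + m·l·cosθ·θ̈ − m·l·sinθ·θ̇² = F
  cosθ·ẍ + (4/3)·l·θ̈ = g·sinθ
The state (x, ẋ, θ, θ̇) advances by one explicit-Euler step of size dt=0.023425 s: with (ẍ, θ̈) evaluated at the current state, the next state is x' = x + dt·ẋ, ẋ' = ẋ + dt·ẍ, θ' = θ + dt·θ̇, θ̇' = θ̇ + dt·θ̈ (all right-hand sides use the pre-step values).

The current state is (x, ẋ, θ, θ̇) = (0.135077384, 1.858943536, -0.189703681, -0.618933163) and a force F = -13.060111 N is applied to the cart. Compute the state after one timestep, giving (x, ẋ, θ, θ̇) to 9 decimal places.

sinθ=-0.188567900, cosθ=0.982060154
temp = (F + m·l·θ̇²·sinθ)/(M+m) = (-13.060111 + -0.021046579)/0.989649 = -13.217976857
θ̈ = (g·sinθ − cosθ·temp)/(l·(4/3 − m·cos²θ/(M+m))) = 17.581083953
ẍ = temp − m·l·θ̈·cosθ/(M+m) = -18.301078471
Euler: x'=0.135077384+0.023425·1.858943536=0.178623136, ẋ'=1.858943536+0.023425·-18.301078471=1.430240773
       θ'=-0.189703681+0.023425·-0.618933163=-0.204202190, θ̇'=-0.618933163+0.023425·17.581083953=-0.207096271

(0.178623136, 1.430240773, -0.204202190, -0.207096271)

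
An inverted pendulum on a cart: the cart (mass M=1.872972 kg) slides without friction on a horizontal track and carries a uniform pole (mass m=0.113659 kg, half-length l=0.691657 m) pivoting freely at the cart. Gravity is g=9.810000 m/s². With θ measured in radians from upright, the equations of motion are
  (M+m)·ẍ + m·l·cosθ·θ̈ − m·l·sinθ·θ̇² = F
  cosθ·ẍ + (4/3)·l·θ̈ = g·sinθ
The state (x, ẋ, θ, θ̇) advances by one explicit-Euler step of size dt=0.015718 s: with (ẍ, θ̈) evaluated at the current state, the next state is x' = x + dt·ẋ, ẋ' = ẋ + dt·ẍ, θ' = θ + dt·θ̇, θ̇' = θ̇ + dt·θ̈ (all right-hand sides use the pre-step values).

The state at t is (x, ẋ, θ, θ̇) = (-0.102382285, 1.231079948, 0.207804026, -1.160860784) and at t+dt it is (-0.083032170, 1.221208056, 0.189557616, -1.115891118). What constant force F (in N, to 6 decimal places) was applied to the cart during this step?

ẍ = (ẋ'−ẋ)/dt = (1.221208056−1.231079948)/0.015718 = -0.628063
θ̈ = (θ̇'−θ̇)/dt = (-1.115891118−-1.160860784)/0.015718 = 2.861030
sinθ=0.206312, cosθ=0.978486
F = (M+m)·ẍ + m·l·cosθ·θ̈ − m·l·sinθ·θ̇² = -1.247729 + 0.220076 − 0.021856 = -1.049510

F = -1.049510 N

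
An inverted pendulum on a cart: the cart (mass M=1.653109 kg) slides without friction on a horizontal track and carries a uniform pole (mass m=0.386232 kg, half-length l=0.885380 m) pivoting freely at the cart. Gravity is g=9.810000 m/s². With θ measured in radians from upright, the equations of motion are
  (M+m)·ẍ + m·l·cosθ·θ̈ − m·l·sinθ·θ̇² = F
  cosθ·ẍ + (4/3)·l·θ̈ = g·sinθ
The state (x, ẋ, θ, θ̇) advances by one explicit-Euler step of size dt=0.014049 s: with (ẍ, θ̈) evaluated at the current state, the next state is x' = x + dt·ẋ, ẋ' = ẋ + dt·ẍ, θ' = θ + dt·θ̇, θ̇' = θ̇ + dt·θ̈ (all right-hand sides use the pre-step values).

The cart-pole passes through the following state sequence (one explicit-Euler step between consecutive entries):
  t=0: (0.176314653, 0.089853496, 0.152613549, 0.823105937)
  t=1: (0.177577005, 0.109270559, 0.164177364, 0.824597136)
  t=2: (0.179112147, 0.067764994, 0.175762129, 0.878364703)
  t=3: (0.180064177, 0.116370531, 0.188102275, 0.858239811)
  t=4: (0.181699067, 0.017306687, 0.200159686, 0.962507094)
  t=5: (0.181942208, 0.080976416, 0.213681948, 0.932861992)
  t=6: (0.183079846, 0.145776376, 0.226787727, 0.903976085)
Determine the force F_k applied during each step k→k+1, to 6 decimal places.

step 0→1:
  ẍ = (ẋ'−ẋ)/dt = (0.109270559−0.089853496)/0.014049 = 1.382096
  θ̈ = (θ̇'−θ̇)/dt = (0.824597136−0.823105937)/0.014049 = 0.106143
  sinθ=0.152022, cosθ=0.988377
  F = (M+m)·ẍ + m·l·cosθ·θ̈ − m·l·sinθ·θ̇² = 2.818565 + 0.035875 − 0.035220 = 2.819219
step 1→2:
  ẍ = (ẋ'−ẋ)/dt = (0.067764994−0.109270559)/0.014049 = -2.954343
  θ̈ = (θ̇'−θ̇)/dt = (0.878364703−0.824597136)/0.014049 = 3.827145
  sinθ=0.163441, cosθ=0.986553
  F = (M+m)·ẍ + m·l·cosθ·θ̈ − m·l·sinθ·θ̇² = -6.024913 + 1.291140 − 0.038003 = -4.771776
step 2→3:
  ẍ = (ẋ'−ẋ)/dt = (0.116370531−0.067764994)/0.014049 = 3.459715
  θ̈ = (θ̇'−θ̇)/dt = (0.858239811−0.878364703)/0.014049 = -1.432479
  sinθ=0.174859, cosθ=0.984594
  F = (M+m)·ẍ + m·l·cosθ·θ̈ − m·l·sinθ·θ̇² = 7.055539 + -0.482306 − 0.046133 = 6.527099
step 3→4:
  ẍ = (ẋ'−ẋ)/dt = (0.017306687−0.116370531)/0.014049 = -7.051309
  θ̈ = (θ̇'−θ̇)/dt = (0.962507094−0.858239811)/0.014049 = 7.421687
  sinθ=0.186995, cosθ=0.982361
  F = (M+m)·ẍ + m·l·cosθ·θ̈ − m·l·sinθ·θ̇² = -14.380024 + 2.493169 − 0.047100 = -11.933956
step 4→5:
  ẍ = (ẋ'−ẋ)/dt = (0.080976416−0.017306687)/0.014049 = 4.531976
  θ̈ = (θ̇'−θ̇)/dt = (0.932861992−0.962507094)/0.014049 = -2.110122
  sinθ=0.198826, cosθ=0.980035
  F = (M+m)·ẍ + m·l·cosθ·θ̈ − m·l·sinθ·θ̇² = 9.242244 + -0.707175 − 0.062988 = 8.472081
step 5→6:
  ẍ = (ẋ'−ẋ)/dt = (0.145776376−0.080976416)/0.014049 = 4.612425
  θ̈ = (θ̇'−θ̇)/dt = (0.903976085−0.932861992)/0.014049 = -2.056083
  sinθ=0.212060, cosθ=0.977257
  F = (M+m)·ẍ + m·l·cosθ·θ̈ − m·l·sinθ·θ̇² = 9.406308 + -0.687112 − 0.063106 = 8.656090

F_0 = 2.819219 N
F_1 = -4.771776 N
F_2 = 6.527099 N
F_3 = -11.933956 N
F_4 = 8.472081 N
F_5 = 8.656090 N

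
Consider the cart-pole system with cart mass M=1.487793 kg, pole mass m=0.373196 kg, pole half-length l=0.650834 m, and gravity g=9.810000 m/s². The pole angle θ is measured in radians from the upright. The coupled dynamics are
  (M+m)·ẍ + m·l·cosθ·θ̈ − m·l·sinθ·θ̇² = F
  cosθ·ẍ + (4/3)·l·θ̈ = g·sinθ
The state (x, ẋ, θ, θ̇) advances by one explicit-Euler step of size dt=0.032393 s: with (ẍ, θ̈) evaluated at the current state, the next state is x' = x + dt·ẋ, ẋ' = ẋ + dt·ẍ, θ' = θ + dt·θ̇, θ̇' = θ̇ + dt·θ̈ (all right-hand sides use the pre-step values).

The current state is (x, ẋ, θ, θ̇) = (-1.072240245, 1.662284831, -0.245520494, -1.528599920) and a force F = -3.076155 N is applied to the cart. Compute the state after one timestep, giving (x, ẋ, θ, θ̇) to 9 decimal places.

(-1.018393852, 1.610242807, -0.295036431, -1.559434434)

sinθ=-0.243061243, cosθ=0.970010944
temp = (F + m·l·θ̇²·sinθ)/(M+m) = (-3.076155 + -0.137946470)/1.860989 = -1.727093212
θ̈ = (g·sinθ − cosθ·temp)/(l·(4/3 − m·cos²θ/(M+m))) = -0.951888197
ẍ = temp − m·l·θ̈·cosθ/(M+m) = -1.606582409
Euler: x'=-1.072240245+0.032393·1.662284831=-1.018393852, ẋ'=1.662284831+0.032393·-1.606582409=1.610242807
       θ'=-0.245520494+0.032393·-1.528599920=-0.295036431, θ̇'=-1.528599920+0.032393·-0.951888197=-1.559434434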